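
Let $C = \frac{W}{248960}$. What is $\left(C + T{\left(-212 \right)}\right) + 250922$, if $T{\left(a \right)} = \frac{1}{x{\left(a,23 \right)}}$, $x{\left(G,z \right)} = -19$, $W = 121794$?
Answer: $\frac{593461673203}{2365120} \approx 2.5092 \cdot 10^{5}$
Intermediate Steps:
$C = \frac{60897}{124480}$ ($C = \frac{121794}{248960} = 121794 \cdot \frac{1}{248960} = \frac{60897}{124480} \approx 0.48921$)
$T{\left(a \right)} = - \frac{1}{19}$ ($T{\left(a \right)} = \frac{1}{-19} = - \frac{1}{19}$)
$\left(C + T{\left(-212 \right)}\right) + 250922 = \left(\frac{60897}{124480} - \frac{1}{19}\right) + 250922 = \frac{1032563}{2365120} + 250922 = \frac{593461673203}{2365120}$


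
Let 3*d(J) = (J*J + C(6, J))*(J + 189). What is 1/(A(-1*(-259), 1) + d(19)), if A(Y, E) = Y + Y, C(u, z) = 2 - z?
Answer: 3/73106 ≈ 4.1036e-5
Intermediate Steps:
A(Y, E) = 2*Y
d(J) = (189 + J)*(2 + J**2 - J)/3 (d(J) = ((J*J + (2 - J))*(J + 189))/3 = ((J**2 + (2 - J))*(189 + J))/3 = ((2 + J**2 - J)*(189 + J))/3 = ((189 + J)*(2 + J**2 - J))/3 = (189 + J)*(2 + J**2 - J)/3)
1/(A(-1*(-259), 1) + d(19)) = 1/(2*(-1*(-259)) + (126 - 187/3*19 + (1/3)*19**3 + (188/3)*19**2)) = 1/(2*259 + (126 - 3553/3 + (1/3)*6859 + (188/3)*361)) = 1/(518 + (126 - 3553/3 + 6859/3 + 67868/3)) = 1/(518 + 71552/3) = 1/(73106/3) = 3/73106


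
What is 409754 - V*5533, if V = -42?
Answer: 642140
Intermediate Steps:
409754 - V*5533 = 409754 - (-42)*5533 = 409754 - 1*(-232386) = 409754 + 232386 = 642140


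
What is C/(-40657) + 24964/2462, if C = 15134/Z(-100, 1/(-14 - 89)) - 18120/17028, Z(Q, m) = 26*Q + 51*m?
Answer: 192886764112727594/19022563839108423 ≈ 10.140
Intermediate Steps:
C = -2616395048/380080569 (C = 15134/(26*(-100) + 51/(-14 - 89)) - 18120/17028 = 15134/(-2600 + 51/(-103)) - 18120*1/17028 = 15134/(-2600 + 51*(-1/103)) - 1510/1419 = 15134/(-2600 - 51/103) - 1510/1419 = 15134/(-267851/103) - 1510/1419 = 15134*(-103/267851) - 1510/1419 = -1558802/267851 - 1510/1419 = -2616395048/380080569 ≈ -6.8838)
C/(-40657) + 24964/2462 = -2616395048/380080569/(-40657) + 24964/2462 = -2616395048/380080569*(-1/40657) + 24964*(1/2462) = 2616395048/15452935693833 + 12482/1231 = 192886764112727594/19022563839108423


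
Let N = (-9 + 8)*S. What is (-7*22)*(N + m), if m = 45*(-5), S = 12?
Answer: 36498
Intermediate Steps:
m = -225
N = -12 (N = (-9 + 8)*12 = -1*12 = -12)
(-7*22)*(N + m) = (-7*22)*(-12 - 225) = -154*(-237) = 36498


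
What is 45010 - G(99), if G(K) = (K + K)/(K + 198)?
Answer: 135028/3 ≈ 45009.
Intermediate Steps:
G(K) = 2*K/(198 + K) (G(K) = (2*K)/(198 + K) = 2*K/(198 + K))
45010 - G(99) = 45010 - 2*99/(198 + 99) = 45010 - 2*99/297 = 45010 - 1*⅔ = 45010 - ⅔ = 135028/3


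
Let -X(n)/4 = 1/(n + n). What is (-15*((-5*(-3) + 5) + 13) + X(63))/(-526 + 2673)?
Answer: -31187/135261 ≈ -0.23057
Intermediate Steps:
X(n) = -2/n (X(n) = -4/(n + n) = -4*1/(2*n) = -2/n)
(-15*((-5*(-3) + 5) + 13) + X(63))/(-526 + 2673) = (-15*((-5*(-3) + 5) + 13) - 2/63)/(-526 + 2673) = (-15*((15 + 5) + 13) - 2*1/63)/2147 = (-15*(20 + 13) - 2/63)*(1/2147) = (-15*33 - 2/63)*(1/2147) = (-495 - 2/63)*(1/2147) = -31187/63*1/2147 = -31187/135261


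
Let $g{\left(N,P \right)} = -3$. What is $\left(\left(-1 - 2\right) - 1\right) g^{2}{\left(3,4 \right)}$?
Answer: $-36$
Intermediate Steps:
$\left(\left(-1 - 2\right) - 1\right) g^{2}{\left(3,4 \right)} = \left(\left(-1 - 2\right) - 1\right) \left(-3\right)^{2} = \left(-3 - 1\right) 9 = \left(-4\right) 9 = -36$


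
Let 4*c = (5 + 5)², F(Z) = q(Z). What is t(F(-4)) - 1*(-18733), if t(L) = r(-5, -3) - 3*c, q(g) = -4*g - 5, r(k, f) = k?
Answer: 18653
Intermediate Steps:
q(g) = -5 - 4*g
F(Z) = -5 - 4*Z
c = 25 (c = (5 + 5)²/4 = (¼)*10² = (¼)*100 = 25)
t(L) = -80 (t(L) = -5 - 3*25 = -5 - 75 = -80)
t(F(-4)) - 1*(-18733) = -80 - 1*(-18733) = -80 + 18733 = 18653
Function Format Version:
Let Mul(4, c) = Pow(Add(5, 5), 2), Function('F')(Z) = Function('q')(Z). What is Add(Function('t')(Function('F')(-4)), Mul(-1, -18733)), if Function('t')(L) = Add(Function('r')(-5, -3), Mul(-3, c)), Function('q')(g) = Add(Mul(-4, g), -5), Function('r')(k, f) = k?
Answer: 18653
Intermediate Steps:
Function('q')(g) = Add(-5, Mul(-4, g))
Function('F')(Z) = Add(-5, Mul(-4, Z))
c = 25 (c = Mul(Rational(1, 4), Pow(Add(5, 5), 2)) = Mul(Rational(1, 4), Pow(10, 2)) = Mul(Rational(1, 4), 100) = 25)
Function('t')(L) = -80 (Function('t')(L) = Add(-5, Mul(-3, 25)) = Add(-5, -75) = -80)
Add(Function('t')(Function('F')(-4)), Mul(-1, -18733)) = Add(-80, Mul(-1, -18733)) = Add(-80, 18733) = 18653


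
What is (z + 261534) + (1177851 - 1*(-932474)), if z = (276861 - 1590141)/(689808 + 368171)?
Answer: 2509375699681/1057979 ≈ 2.3719e+6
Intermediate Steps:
z = -1313280/1057979 ≈ -1.2413
(z + 261534) + (1177851 - 1*(-932474)) = (-1313280/1057979 + 261534) + (1177851 - 1*(-932474)) = 276696166506/1057979 + (1177851 + 932474) = 276696166506/1057979 + 2110325 = 2509375699681/1057979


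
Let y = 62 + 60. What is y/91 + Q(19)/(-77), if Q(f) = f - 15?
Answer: 1290/1001 ≈ 1.2887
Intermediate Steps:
Q(f) = -15 + f
y = 122
y/91 + Q(19)/(-77) = 122/91 + (-15 + 19)/(-77) = 122*(1/91) + 4*(-1/77) = 122/91 - 4/77 = 1290/1001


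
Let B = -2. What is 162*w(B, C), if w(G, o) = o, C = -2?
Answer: -324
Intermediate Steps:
162*w(B, C) = 162*(-2) = -324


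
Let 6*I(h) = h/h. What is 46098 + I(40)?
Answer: 276589/6 ≈ 46098.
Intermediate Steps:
I(h) = 1/6 (I(h) = (h/h)/6 = (1/6)*1 = 1/6)
46098 + I(40) = 46098 + 1/6 = 276589/6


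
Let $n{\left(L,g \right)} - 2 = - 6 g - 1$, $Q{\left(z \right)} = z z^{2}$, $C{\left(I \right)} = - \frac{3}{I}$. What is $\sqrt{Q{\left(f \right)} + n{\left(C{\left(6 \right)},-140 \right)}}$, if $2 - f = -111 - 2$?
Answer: $2 \sqrt{380429} \approx 1233.6$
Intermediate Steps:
$f = 115$ ($f = 2 - \left(-111 - 2\right) = 2 - -113 = 2 + 113 = 115$)
$Q{\left(z \right)} = z^{3}$
$n{\left(L,g \right)} = 1 - 6 g$ ($n{\left(L,g \right)} = 2 - \left(1 + 6 g\right) = 1 - 6 g$)
$\sqrt{Q{\left(f \right)} + n{\left(C{\left(6 \right)},-140 \right)}} = \sqrt{115^{3} + \left(1 - -840\right)} = \sqrt{1520875 + \left(1 + 840\right)} = \sqrt{1520875 + 841} = \sqrt{1521716} = 2 \sqrt{380429}$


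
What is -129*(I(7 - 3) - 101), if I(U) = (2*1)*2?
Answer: 12513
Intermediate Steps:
I(U) = 4 (I(U) = 2*2 = 4)
-129*(I(7 - 3) - 101) = -129*(4 - 101) = -129*(-97) = 12513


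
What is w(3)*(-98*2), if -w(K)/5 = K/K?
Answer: 980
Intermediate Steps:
w(K) = -5 (w(K) = -5*K/K = -5*1 = -5)
w(3)*(-98*2) = -(-490)*2 = -5*(-196) = 980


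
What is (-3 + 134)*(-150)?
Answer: -19650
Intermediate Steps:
(-3 + 134)*(-150) = 131*(-150) = -19650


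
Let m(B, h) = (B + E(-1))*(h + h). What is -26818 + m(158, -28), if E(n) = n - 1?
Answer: -35554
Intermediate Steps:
E(n) = -1 + n
m(B, h) = 2*h*(-2 + B) (m(B, h) = (B + (-1 - 1))*(h + h) = (B - 2)*(2*h) = (-2 + B)*(2*h) = 2*h*(-2 + B))
-26818 + m(158, -28) = -26818 + 2*(-28)*(-2 + 158) = -26818 + 2*(-28)*156 = -26818 - 8736 = -35554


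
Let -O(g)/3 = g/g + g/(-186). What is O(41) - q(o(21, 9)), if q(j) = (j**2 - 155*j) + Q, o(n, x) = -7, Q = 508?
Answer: -101949/62 ≈ -1644.3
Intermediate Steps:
q(j) = 508 + j**2 - 155*j (q(j) = (j**2 - 155*j) + 508 = 508 + j**2 - 155*j)
O(g) = -3 + g/62 (O(g) = -3*(g/g + g/(-186)) = -3*(1 + g*(-1/186)) = -3*(1 - g/186) = -3 + g/62)
O(41) - q(o(21, 9)) = (-3 + (1/62)*41) - (508 + (-7)**2 - 155*(-7)) = (-3 + 41/62) - (508 + 49 + 1085) = -145/62 - 1*1642 = -145/62 - 1642 = -101949/62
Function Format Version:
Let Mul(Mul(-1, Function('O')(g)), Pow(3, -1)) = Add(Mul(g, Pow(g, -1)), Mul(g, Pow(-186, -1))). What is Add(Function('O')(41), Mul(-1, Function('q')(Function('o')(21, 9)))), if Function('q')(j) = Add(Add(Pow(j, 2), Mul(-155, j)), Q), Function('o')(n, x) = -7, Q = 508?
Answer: Rational(-101949, 62) ≈ -1644.3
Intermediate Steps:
Function('q')(j) = Add(508, Pow(j, 2), Mul(-155, j)) (Function('q')(j) = Add(Add(Pow(j, 2), Mul(-155, j)), 508) = Add(508, Pow(j, 2), Mul(-155, j)))
Function('O')(g) = Add(-3, Mul(Rational(1, 62), g)) (Function('O')(g) = Mul(-3, Add(Mul(g, Pow(g, -1)), Mul(g, Pow(-186, -1)))) = Mul(-3, Add(1, Mul(g, Rational(-1, 186)))) = Mul(-3, Add(1, Mul(Rational(-1, 186), g))) = Add(-3, Mul(Rational(1, 62), g)))
Add(Function('O')(41), Mul(-1, Function('q')(Function('o')(21, 9)))) = Add(Add(-3, Mul(Rational(1, 62), 41)), Mul(-1, Add(508, Pow(-7, 2), Mul(-155, -7)))) = Add(Add(-3, Rational(41, 62)), Mul(-1, Add(508, 49, 1085))) = Add(Rational(-145, 62), Mul(-1, 1642)) = Add(Rational(-145, 62), -1642) = Rational(-101949, 62)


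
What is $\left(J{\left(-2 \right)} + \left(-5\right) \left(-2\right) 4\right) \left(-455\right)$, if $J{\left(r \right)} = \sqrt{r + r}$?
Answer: $-18200 - 910 i \approx -18200.0 - 910.0 i$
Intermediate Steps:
$J{\left(r \right)} = \sqrt{2} \sqrt{r}$ ($J{\left(r \right)} = \sqrt{2 r} = \sqrt{2} \sqrt{r}$)
$\left(J{\left(-2 \right)} + \left(-5\right) \left(-2\right) 4\right) \left(-455\right) = \left(\sqrt{2} \sqrt{-2} + \left(-5\right) \left(-2\right) 4\right) \left(-455\right) = \left(\sqrt{2} i \sqrt{2} + 10 \cdot 4\right) \left(-455\right) = \left(2 i + 40\right) \left(-455\right) = \left(40 + 2 i\right) \left(-455\right) = -18200 - 910 i$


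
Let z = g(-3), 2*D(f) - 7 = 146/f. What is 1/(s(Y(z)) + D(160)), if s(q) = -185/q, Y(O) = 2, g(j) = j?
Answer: -160/14167 ≈ -0.011294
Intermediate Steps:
D(f) = 7/2 + 73/f (D(f) = 7/2 + (146/f)/2 = 7/2 + 73/f)
z = -3
1/(s(Y(z)) + D(160)) = 1/(-185/2 + (7/2 + 73/160)) = 1/(-185/2 + 633/160) = 1/(-14167/160) = -160/14167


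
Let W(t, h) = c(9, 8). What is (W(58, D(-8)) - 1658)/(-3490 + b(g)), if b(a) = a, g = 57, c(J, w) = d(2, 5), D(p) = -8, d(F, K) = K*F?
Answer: 1648/3433 ≈ 0.48005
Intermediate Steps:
d(F, K) = F*K
c(J, w) = 10 (c(J, w) = 2*5 = 10)
W(t, h) = 10
(W(58, D(-8)) - 1658)/(-3490 + b(g)) = (10 - 1658)/(-3490 + 57) = -1648/(-3433) = -1648*(-1/3433) = 1648/3433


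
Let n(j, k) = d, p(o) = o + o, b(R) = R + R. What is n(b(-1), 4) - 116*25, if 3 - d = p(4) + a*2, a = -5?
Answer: -2895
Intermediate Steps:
b(R) = 2*R
p(o) = 2*o
d = 5 (d = 3 - (2*4 - 5*2) = 3 - (8 - 10) = 3 - 1*(-2) = 3 + 2 = 5)
n(j, k) = 5
n(b(-1), 4) - 116*25 = 5 - 116*25 = 5 - 2900 = -2895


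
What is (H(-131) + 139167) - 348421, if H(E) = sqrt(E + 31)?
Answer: -209254 + 10*I ≈ -2.0925e+5 + 10.0*I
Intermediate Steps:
H(E) = sqrt(31 + E)
(H(-131) + 139167) - 348421 = (sqrt(31 - 131) + 139167) - 348421 = (sqrt(-100) + 139167) - 348421 = (10*I + 139167) - 348421 = (139167 + 10*I) - 348421 = -209254 + 10*I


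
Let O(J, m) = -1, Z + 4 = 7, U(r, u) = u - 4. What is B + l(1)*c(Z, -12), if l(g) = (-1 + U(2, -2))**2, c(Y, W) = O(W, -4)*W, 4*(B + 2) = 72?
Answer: 604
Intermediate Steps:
B = 16 (B = -2 + (1/4)*72 = -2 + 18 = 16)
U(r, u) = -4 + u
Z = 3 (Z = -4 + 7 = 3)
c(Y, W) = -W
l(g) = 49 (l(g) = (-1 + (-4 - 2))**2 = (-1 - 6)**2 = (-7)**2 = 49)
B + l(1)*c(Z, -12) = 16 + 49*(-1*(-12)) = 16 + 49*12 = 16 + 588 = 604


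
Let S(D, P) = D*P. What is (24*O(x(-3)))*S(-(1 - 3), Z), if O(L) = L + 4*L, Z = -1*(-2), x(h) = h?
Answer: -1440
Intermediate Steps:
Z = 2
O(L) = 5*L
(24*O(x(-3)))*S(-(1 - 3), Z) = (24*(5*(-3)))*(-(1 - 3)*2) = (24*(-15))*(-1*(-2)*2) = -720*2 = -360*4 = -1440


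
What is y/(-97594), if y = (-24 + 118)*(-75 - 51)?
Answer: 846/6971 ≈ 0.12136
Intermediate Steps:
y = -11844 (y = 94*(-126) = -11844)
y/(-97594) = -11844/(-97594) = -11844*(-1/97594) = 846/6971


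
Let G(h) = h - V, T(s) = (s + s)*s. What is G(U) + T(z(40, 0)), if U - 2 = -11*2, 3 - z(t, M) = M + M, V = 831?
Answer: -833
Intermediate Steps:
z(t, M) = 3 - 2*M (z(t, M) = 3 - (M + M) = 3 - 2*M)
T(s) = 2*s² (T(s) = (2*s)*s = 2*s²)
U = -20 (U = 2 - 11*2 = 2 - 22 = -20)
G(h) = -831 + h (G(h) = h - 1*831 = h - 831 = -831 + h)
G(U) + T(z(40, 0)) = (-831 - 20) + 2*(3 - 2*0)² = -851 + 2*(3 + 0)² = -851 + 2*3² = -851 + 2*9 = -851 + 18 = -833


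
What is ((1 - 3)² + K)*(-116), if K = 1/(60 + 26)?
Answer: -20010/43 ≈ -465.35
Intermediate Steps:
K = 1/86 ≈ 0.011628
((1 - 3)² + K)*(-116) = ((1 - 3)² + 1/86)*(-116) = ((-2)² + 1/86)*(-116) = (4 + 1/86)*(-116) = (345/86)*(-116) = -20010/43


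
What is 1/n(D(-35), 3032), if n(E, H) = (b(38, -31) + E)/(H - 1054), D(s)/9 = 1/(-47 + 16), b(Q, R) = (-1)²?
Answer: 30659/11 ≈ 2787.2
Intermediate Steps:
b(Q, R) = 1
D(s) = -9/31 (D(s) = 9/(-47 + 16) = 9/(-31) = 9*(-1/31) = -9/31)
n(E, H) = (1 + E)/(-1054 + H) (n(E, H) = (1 + E)/(H - 1054) = (1 + E)/(-1054 + H))
1/n(D(-35), 3032) = 1/((1 - 9/31)/(-1054 + 3032)) = 1/((22/31)/1978) = 1/((1/1978)*(22/31)) = 1/(11/30659) = 30659/11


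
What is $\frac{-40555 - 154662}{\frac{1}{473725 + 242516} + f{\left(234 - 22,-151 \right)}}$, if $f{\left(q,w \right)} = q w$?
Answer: $\frac{139822419297}{22928306891} \approx 6.0982$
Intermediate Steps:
$\frac{-40555 - 154662}{\frac{1}{473725 + 242516} + f{\left(234 - 22,-151 \right)}} = \frac{-40555 - 154662}{\frac{1}{473725 + 242516} + \left(234 - 22\right) \left(-151\right)} = \frac{-40555 - 154662}{\frac{1}{716241} + 212 \left(-151\right)} = \frac{-40555 - 154662}{\frac{1}{716241} - 32012} = - \frac{195217}{- \frac{22928306891}{716241}} = \left(-195217\right) \left(- \frac{716241}{22928306891}\right) = \frac{139822419297}{22928306891}$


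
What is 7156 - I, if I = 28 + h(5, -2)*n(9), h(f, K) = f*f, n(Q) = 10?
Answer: 6878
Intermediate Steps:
h(f, K) = f²
I = 278 (I = 28 + 5²*10 = 28 + 25*10 = 28 + 250 = 278)
7156 - I = 7156 - 1*278 = 7156 - 278 = 6878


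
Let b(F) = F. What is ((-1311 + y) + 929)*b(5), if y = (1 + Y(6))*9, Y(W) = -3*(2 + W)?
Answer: -2945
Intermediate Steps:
Y(W) = -6 - 3*W
y = -207 (y = (1 + (-6 - 3*6))*9 = (1 + (-6 - 18))*9 = (1 - 24)*9 = -23*9 = -207)
((-1311 + y) + 929)*b(5) = ((-1311 - 207) + 929)*5 = (-1518 + 929)*5 = -589*5 = -2945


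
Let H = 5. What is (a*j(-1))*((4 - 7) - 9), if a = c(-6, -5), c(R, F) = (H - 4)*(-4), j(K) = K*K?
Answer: 48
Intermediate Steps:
j(K) = K²
c(R, F) = -4 (c(R, F) = (5 - 4)*(-4) = 1*(-4) = -4)
a = -4
(a*j(-1))*((4 - 7) - 9) = (-4*(-1)²)*((4 - 7) - 9) = (-4*1)*(-3 - 9) = -4*(-12) = 48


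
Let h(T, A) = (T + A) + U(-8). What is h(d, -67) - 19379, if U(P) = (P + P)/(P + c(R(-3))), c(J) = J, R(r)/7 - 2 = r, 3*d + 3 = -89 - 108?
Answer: -97558/5 ≈ -19512.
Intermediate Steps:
d = -200/3 (d = -1 + (-89 - 108)/3 = -1 + (⅓)*(-197) = -1 - 197/3 = -200/3 ≈ -66.667)
R(r) = 14 + 7*r
U(P) = 2*P/(-7 + P) (U(P) = (P + P)/(P + (14 + 7*(-3))) = (2*P)/(P + (14 - 21)) = (2*P)/(P - 7) = (2*P)/(-7 + P) = 2*P/(-7 + P))
h(T, A) = 16/15 + A + T (h(T, A) = (T + A) + 2*(-8)/(-7 - 8) = (A + T) + 2*(-8)/(-15) = (A + T) + 2*(-8)*(-1/15) = (A + T) + 16/15 = 16/15 + A + T)
h(d, -67) - 19379 = (16/15 - 67 - 200/3) - 19379 = -663/5 - 19379 = -97558/5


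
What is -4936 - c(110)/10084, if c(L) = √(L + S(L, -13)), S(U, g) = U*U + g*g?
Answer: -4936 - √12379/10084 ≈ -4936.0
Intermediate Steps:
S(U, g) = U² + g²
c(L) = √(169 + L + L²) (c(L) = √(L + (L² + (-13)²)) = √(L + (L² + 169)) = √(L + (169 + L²)) = √(169 + L + L²))
-4936 - c(110)/10084 = -4936 - √(169 + 110 + 110²)/10084 = -4936 - √(169 + 110 + 12100)/10084 = -4936 - √12379/10084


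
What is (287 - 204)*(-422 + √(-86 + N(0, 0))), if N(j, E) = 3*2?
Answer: -35026 + 332*I*√5 ≈ -35026.0 + 742.38*I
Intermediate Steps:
N(j, E) = 6
(287 - 204)*(-422 + √(-86 + N(0, 0))) = (287 - 204)*(-422 + √(-86 + 6)) = 83*(-422 + √(-80)) = 83*(-422 + 4*I*√5) = -35026 + 332*I*√5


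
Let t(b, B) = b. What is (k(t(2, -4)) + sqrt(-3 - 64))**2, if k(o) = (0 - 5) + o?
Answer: (3 - I*sqrt(67))**2 ≈ -58.0 - 49.112*I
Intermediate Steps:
k(o) = -5 + o
(k(t(2, -4)) + sqrt(-3 - 64))**2 = ((-5 + 2) + sqrt(-3 - 64))**2 = (-3 + sqrt(-67))**2 = (-3 + I*sqrt(67))**2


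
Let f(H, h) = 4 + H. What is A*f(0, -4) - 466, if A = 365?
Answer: 994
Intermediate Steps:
A*f(0, -4) - 466 = 365*(4 + 0) - 466 = 365*4 - 466 = 1460 - 466 = 994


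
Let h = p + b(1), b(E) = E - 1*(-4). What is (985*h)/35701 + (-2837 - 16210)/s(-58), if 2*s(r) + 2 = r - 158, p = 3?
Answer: 680855867/3891409 ≈ 174.96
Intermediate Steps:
s(r) = -80 + r/2 (s(r) = -1 + (r - 158)/2 = -1 + (-158 + r)/2 = -1 + (-79 + r/2) = -80 + r/2)
b(E) = 4 + E (b(E) = E + 4 = 4 + E)
h = 8 (h = 3 + (4 + 1) = 3 + 5 = 8)
(985*h)/35701 + (-2837 - 16210)/s(-58) = (985*8)/35701 + (-2837 - 16210)/(-80 + (½)*(-58)) = 7880*(1/35701) - 19047/(-80 - 29) = 7880/35701 - 19047/(-109) = 7880/35701 - 19047*(-1/109) = 7880/35701 + 19047/109 = 680855867/3891409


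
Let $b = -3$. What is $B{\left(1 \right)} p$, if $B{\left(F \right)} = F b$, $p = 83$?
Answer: $-249$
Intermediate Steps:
$B{\left(F \right)} = - 3 F$ ($B{\left(F \right)} = F \left(-3\right) = - 3 F$)
$B{\left(1 \right)} p = \left(-3\right) 1 \cdot 83 = \left(-3\right) 83 = -249$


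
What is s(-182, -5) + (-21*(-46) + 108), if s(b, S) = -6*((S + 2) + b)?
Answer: 2184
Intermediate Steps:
s(b, S) = -12 - 6*S - 6*b (s(b, S) = -6*((2 + S) + b) = -6*(2 + S + b) = -12 - 6*S - 6*b)
s(-182, -5) + (-21*(-46) + 108) = (-12 - 6*(-5) - 6*(-182)) + (-21*(-46) + 108) = (-12 + 30 + 1092) + (966 + 108) = 1110 + 1074 = 2184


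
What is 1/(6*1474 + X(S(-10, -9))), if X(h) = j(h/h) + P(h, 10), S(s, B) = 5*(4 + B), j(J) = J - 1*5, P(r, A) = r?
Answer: 1/8815 ≈ 0.00011344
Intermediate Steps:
j(J) = -5 + J (j(J) = J - 5 = -5 + J)
S(s, B) = 20 + 5*B
X(h) = -4 + h (X(h) = (-5 + h/h) + h = (-5 + 1) + h = -4 + h)
1/(6*1474 + X(S(-10, -9))) = 1/(6*1474 + (-4 + (20 + 5*(-9)))) = 1/(8844 + (-4 + (20 - 45))) = 1/(8844 + (-4 - 25)) = 1/(8844 - 29) = 1/8815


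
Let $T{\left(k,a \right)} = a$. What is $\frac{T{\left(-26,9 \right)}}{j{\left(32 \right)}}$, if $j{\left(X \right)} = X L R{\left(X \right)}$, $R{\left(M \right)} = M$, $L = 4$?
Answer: $\frac{9}{4096} \approx 0.0021973$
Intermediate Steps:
$j{\left(X \right)} = 4 X^{2}$ ($j{\left(X \right)} = X 4 X = 4 X X = 4 X^{2}$)
$\frac{T{\left(-26,9 \right)}}{j{\left(32 \right)}} = \frac{9}{4 \cdot 32^{2}} = \frac{9}{4 \cdot 1024} = \frac{9}{4096}$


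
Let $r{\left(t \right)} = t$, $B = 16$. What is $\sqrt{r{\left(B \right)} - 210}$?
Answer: $i \sqrt{194} \approx 13.928 i$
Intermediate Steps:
$\sqrt{r{\left(B \right)} - 210} = \sqrt{16 - 210} = \sqrt{-194} = i \sqrt{194}$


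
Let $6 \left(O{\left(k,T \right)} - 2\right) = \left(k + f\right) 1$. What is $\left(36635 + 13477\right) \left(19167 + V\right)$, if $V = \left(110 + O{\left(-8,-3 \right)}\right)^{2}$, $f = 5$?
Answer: $1583501616$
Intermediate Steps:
$O{\left(k,T \right)} = \frac{17}{6} + \frac{k}{6}$ ($O{\left(k,T \right)} = 2 + \frac{\left(k + 5\right) 1}{6} = 2 + \frac{\left(5 + k\right) 1}{6} = 2 + \frac{5 + k}{6} = 2 + \left(\frac{5}{6} + \frac{k}{6}\right) = \frac{17}{6} + \frac{k}{6}$)
$V = \frac{49729}{4}$ ($V = \left(110 + \left(\frac{17}{6} + \frac{1}{6} \left(-8\right)\right)\right)^{2} = \left(110 + \left(\frac{17}{6} - \frac{4}{3}\right)\right)^{2} = \left(110 + \frac{3}{2}\right)^{2} = \left(\frac{223}{2}\right)^{2} = \frac{49729}{4} \approx 12432.0$)
$\left(36635 + 13477\right) \left(19167 + V\right) = \left(36635 + 13477\right) \left(19167 + \frac{49729}{4}\right) = 50112 \cdot \frac{126397}{4} = 1583501616$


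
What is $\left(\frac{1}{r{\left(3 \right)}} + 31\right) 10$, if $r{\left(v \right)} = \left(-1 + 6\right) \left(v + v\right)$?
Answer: $\frac{931}{3} \approx 310.33$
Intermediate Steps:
$r{\left(v \right)} = 10 v$ ($r{\left(v \right)} = 5 \cdot 2 v = 10 v$)
$\left(\frac{1}{r{\left(3 \right)}} + 31\right) 10 = \left(\frac{1}{10 \cdot 3} + 31\right) 10 = \left(\frac{1}{30} + 31\right) 10 = \frac{931}{30} \cdot 10 = \frac{931}{3}$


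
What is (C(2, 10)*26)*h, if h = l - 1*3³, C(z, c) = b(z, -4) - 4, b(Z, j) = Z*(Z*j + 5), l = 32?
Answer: -1300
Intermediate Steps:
b(Z, j) = Z*(5 + Z*j)
C(z, c) = -4 + z*(5 - 4*z) (C(z, c) = z*(5 + z*(-4)) - 4 = z*(5 - 4*z) - 4 = -4 + z*(5 - 4*z))
h = 5 (h = 32 - 1*3³ = 32 - 1*27 = 32 - 27 = 5)
(C(2, 10)*26)*h = ((-4 + 2*(5 - 4*2))*26)*5 = ((-4 + 2*(5 - 8))*26)*5 = ((-4 + 2*(-3))*26)*5 = ((-4 - 6)*26)*5 = -10*26*5 = -260*5 = -1300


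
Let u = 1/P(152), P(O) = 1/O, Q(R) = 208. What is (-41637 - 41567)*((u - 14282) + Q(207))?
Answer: 1158366088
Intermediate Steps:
u = 152 (u = 1/(1/152) = 152)
(-41637 - 41567)*((u - 14282) + Q(207)) = (-41637 - 41567)*((152 - 14282) + 208) = -83204*(-14130 + 208) = -83204*(-13922) = 1158366088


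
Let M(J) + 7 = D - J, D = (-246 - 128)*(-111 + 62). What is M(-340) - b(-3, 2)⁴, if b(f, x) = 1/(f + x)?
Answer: 18658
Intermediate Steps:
D = 18326 (D = -374*(-49) = 18326)
M(J) = 18319 - J (M(J) = -7 + (18326 - J) = 18319 - J)
M(-340) - b(-3, 2)⁴ = (18319 - 1*(-340)) - (1/(-3 + 2))⁴ = (18319 + 340) - (1/(-1))⁴ = 18659 - 1*(-1)⁴ = 18659 - 1*1 = 18659 - 1 = 18658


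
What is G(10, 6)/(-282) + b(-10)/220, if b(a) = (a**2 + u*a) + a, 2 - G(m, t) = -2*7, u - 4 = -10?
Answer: 1939/3102 ≈ 0.62508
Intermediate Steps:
u = -6 (u = 4 - 10 = -6)
G(m, t) = 16 (G(m, t) = 2 - (-2)*7 = 2 - 1*(-14) = 2 + 14 = 16)
b(a) = a**2 - 5*a (b(a) = (a**2 - 6*a) + a = a**2 - 5*a)
G(10, 6)/(-282) + b(-10)/220 = 16/(-282) - 10*(-5 - 10)/220 = 16*(-1/282) - 10*(-15)*(1/220) = -8/141 + 150*(1/220) = -8/141 + 15/22 = 1939/3102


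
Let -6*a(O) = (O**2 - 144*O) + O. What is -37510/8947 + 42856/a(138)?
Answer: 16483434/44735 ≈ 368.47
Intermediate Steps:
a(O) = -O**2/6 + 143*O/6 (a(O) = -((O**2 - 144*O) + O)/6 = -(O**2 - 143*O)/6 = -O**2/6 + 143*O/6)
-37510/8947 + 42856/a(138) = -37510/8947 + 42856/(((1/6)*138*(143 - 1*138))) = -37510*1/8947 + 42856/(((1/6)*138*(143 - 138))) = -37510/8947 + 42856/(((1/6)*138*5)) = -37510/8947 + 42856/115 = 16483434/44735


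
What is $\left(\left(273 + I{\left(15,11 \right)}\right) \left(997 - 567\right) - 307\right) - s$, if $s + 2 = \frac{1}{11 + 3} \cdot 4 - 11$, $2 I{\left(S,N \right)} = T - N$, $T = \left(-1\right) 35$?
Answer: $\frac{750440}{7} \approx 1.0721 \cdot 10^{5}$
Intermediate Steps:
$T = -35$
$I{\left(S,N \right)} = - \frac{35}{2} - \frac{N}{2}$ ($I{\left(S,N \right)} = \frac{-35 - N}{2} = - \frac{35}{2} - \frac{N}{2}$)
$s = - \frac{89}{7}$ ($s = -2 - \left(11 - \frac{1}{11 + 3} \cdot 4\right) = -2 - \left(11 - \frac{1}{14} \cdot 4\right) = -2 + \left(\frac{1}{14} \cdot 4 - 11\right) = -2 + \left(\frac{2}{7} - 11\right) = -2 - \frac{75}{7} = - \frac{89}{7} \approx -12.714$)
$\left(\left(273 + I{\left(15,11 \right)}\right) \left(997 - 567\right) - 307\right) - s = \left(\left(273 - 23\right) \left(997 - 567\right) - 307\right) - - \frac{89}{7} = \left(\left(273 - 23\right) 430 - 307\right) + \frac{89}{7} = \left(250 \cdot 430 - 307\right) + \frac{89}{7} = \left(107500 - 307\right) + \frac{89}{7} = 107193 + \frac{89}{7} = \frac{750440}{7}$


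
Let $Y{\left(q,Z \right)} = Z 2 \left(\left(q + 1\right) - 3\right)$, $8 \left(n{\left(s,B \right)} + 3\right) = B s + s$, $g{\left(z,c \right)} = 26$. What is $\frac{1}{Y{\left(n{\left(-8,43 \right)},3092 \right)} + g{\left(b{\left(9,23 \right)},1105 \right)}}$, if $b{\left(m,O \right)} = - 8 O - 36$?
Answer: $- \frac{1}{302990} \approx -3.3004 \cdot 10^{-6}$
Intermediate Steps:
$b{\left(m,O \right)} = -36 - 8 O$
$n{\left(s,B \right)} = -3 + \frac{s}{8} + \frac{B s}{8}$ ($n{\left(s,B \right)} = -3 + \frac{B s + s}{8} = -3 + \frac{s + B s}{8} = -3 + \left(\frac{s}{8} + \frac{B s}{8}\right) = -3 + \frac{s}{8} + \frac{B s}{8}$)
$Y{\left(q,Z \right)} = 2 Z \left(-2 + q\right)$ ($Y{\left(q,Z \right)} = 2 Z \left(\left(1 + q\right) - 3\right) = 2 Z \left(-2 + q\right)$)
$\frac{1}{Y{\left(n{\left(-8,43 \right)},3092 \right)} + g{\left(b{\left(9,23 \right)},1105 \right)}} = \frac{1}{2 \cdot 3092 \left(-2 + \left(-3 + \frac{1}{8} \left(-8\right) + \frac{1}{8} \cdot 43 \left(-8\right)\right)\right) + 26} = \frac{1}{2 \cdot 3092 \left(-2 - 47\right) + 26} = \frac{1}{2 \cdot 3092 \left(-49\right) + 26} = \frac{1}{-303016 + 26} = \frac{1}{-302990} = - \frac{1}{302990}$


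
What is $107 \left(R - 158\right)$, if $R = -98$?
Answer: $-27392$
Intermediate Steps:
$107 \left(R - 158\right) = 107 \left(-98 - 158\right) = 107 \left(-256\right) = -27392$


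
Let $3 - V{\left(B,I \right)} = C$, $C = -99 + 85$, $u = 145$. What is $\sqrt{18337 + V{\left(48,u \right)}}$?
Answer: $\sqrt{18354} \approx 135.48$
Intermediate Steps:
$C = -14$
$V{\left(B,I \right)} = 17$ ($V{\left(B,I \right)} = 3 - -14 = 3 + 14 = 17$)
$\sqrt{18337 + V{\left(48,u \right)}} = \sqrt{18337 + 17} = \sqrt{18354}$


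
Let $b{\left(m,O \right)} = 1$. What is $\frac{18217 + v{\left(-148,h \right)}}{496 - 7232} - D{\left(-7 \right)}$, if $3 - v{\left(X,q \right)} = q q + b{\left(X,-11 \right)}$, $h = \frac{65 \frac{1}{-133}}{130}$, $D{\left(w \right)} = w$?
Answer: $\frac{2047183349}{476612416} \approx 4.2953$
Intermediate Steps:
$h = - \frac{1}{266}$ ($h = 65 \left(- \frac{1}{133}\right) \frac{1}{130} = \left(- \frac{65}{133}\right) \frac{1}{130} = - \frac{1}{266} \approx -0.0037594$)
$v{\left(X,q \right)} = 2 - q^{2}$ ($v{\left(X,q \right)} = 3 - \left(q q + 1\right) = 3 - \left(q^{2} + 1\right) = 3 - \left(1 + q^{2}\right) = 2 - q^{2}$)
$\frac{18217 + v{\left(-148,h \right)}}{496 - 7232} - D{\left(-7 \right)} = \frac{18217 + \left(2 - \left(- \frac{1}{266}\right)^{2}\right)}{496 - 7232} - -7 = \frac{18217 + \left(2 - \frac{1}{70756}\right)}{-6736} + 7 = \left(18217 + \left(2 - \frac{1}{70756}\right)\right) \left(- \frac{1}{6736}\right) + 7 = \left(18217 + \frac{141511}{70756}\right) \left(- \frac{1}{6736}\right) + 7 = \frac{1289103563}{70756} \left(- \frac{1}{6736}\right) + 7 = - \frac{1289103563}{476612416} + 7 = \frac{2047183349}{476612416}$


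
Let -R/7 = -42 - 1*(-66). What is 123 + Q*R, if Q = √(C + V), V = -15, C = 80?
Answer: 123 - 168*√65 ≈ -1231.5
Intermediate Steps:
R = -168 (R = -7*(-42 - 1*(-66)) = -7*(-42 + 66) = -7*24 = -168)
Q = √65 (Q = √(80 - 15) = √65 ≈ 8.0623)
123 + Q*R = 123 + √65*(-168) = 123 - 168*√65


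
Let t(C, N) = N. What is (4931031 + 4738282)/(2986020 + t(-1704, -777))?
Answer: 9669313/2985243 ≈ 3.2390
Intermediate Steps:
(4931031 + 4738282)/(2986020 + t(-1704, -777)) = (4931031 + 4738282)/(2986020 - 777) = 9669313/2985243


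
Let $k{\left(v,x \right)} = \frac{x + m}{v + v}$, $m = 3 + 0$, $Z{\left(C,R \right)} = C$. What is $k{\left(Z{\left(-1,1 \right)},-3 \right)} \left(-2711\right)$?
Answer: $0$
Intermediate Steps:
$m = 3$
$k{\left(v,x \right)} = \frac{3 + x}{2 v}$ ($k{\left(v,x \right)} = \frac{x + 3}{v + v} = \frac{3 + x}{2 v}$)
$k{\left(Z{\left(-1,1 \right)},-3 \right)} \left(-2711\right) = \frac{3 - 3}{2 \left(-1\right)} \left(-2711\right) = \frac{1}{2} \left(-1\right) 0 \left(-2711\right) = 0 \left(-2711\right) = 0$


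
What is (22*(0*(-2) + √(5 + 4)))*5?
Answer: 330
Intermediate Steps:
(22*(0*(-2) + √(5 + 4)))*5 = (22*(0 + √9))*5 = (22*(0 + 3))*5 = (22*3)*5 = 66*5 = 330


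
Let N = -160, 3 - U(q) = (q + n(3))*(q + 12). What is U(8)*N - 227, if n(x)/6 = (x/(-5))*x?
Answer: -9667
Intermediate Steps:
n(x) = -6*x²/5 (n(x) = 6*((x/(-5))*x) = 6*((x*(-⅕))*x) = 6*((-x/5)*x) = 6*(-x²/5) = -6*x²/5)
U(q) = 3 - (12 + q)*(-54/5 + q) (U(q) = 3 - (q - 6/5*3²)*(q + 12) = 3 - (q - 6/5*9)*(12 + q) = 3 - (q - 54/5)*(12 + q) = 3 - (-54/5 + q)*(12 + q) = 3 - (12 + q)*(-54/5 + q))
U(8)*N - 227 = (663/5 - 1*8² - 6/5*8)*(-160) - 227 = (663/5 - 1*64 - 48/5)*(-160) - 227 = (663/5 - 64 - 48/5)*(-160) - 227 = 59*(-160) - 227 = -9440 - 227 = -9667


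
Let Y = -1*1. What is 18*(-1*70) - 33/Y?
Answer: -1227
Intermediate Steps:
Y = -1
18*(-1*70) - 33/Y = 18*(-1*70) - 33/(-1) = 18*(-70) - 33*(-1) = -1260 + 33 = -1227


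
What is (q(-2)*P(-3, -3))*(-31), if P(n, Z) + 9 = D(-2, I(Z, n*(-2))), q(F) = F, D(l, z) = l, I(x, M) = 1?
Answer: -682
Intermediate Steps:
P(n, Z) = -11 (P(n, Z) = -9 - 2 = -11)
(q(-2)*P(-3, -3))*(-31) = -2*(-11)*(-31) = 22*(-31) = -682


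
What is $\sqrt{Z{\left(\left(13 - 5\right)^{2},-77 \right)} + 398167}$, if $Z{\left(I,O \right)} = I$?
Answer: $\sqrt{398231} \approx 631.06$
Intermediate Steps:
$\sqrt{Z{\left(\left(13 - 5\right)^{2},-77 \right)} + 398167} = \sqrt{\left(13 - 5\right)^{2} + 398167} = \sqrt{8^{2} + 398167} = \sqrt{64 + 398167} = \sqrt{398231}$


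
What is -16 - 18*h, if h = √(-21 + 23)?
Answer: -16 - 18*√2 ≈ -41.456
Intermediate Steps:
h = √2 ≈ 1.4142
-16 - 18*h = -16 - 18*√2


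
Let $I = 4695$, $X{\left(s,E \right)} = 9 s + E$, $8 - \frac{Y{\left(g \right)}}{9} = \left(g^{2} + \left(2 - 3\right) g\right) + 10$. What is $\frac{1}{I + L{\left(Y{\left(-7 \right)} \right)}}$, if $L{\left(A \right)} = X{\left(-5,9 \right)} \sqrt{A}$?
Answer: $\frac{1565}{7573179} + \frac{12 i \sqrt{58}}{2524393} \approx 0.00020665 + 3.6202 \cdot 10^{-5} i$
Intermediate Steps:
$Y{\left(g \right)} = -18 - 9 g^{2} + 9 g$ ($Y{\left(g \right)} = 72 - 9 \left(\left(g^{2} + \left(2 - 3\right) g\right) + 10\right) = 72 - 9 \left(\left(g^{2} - g\right) + 10\right) = 72 - 9 \left(10 + g^{2} - g\right) = 72 - \left(90 - 9 g + 9 g^{2}\right) = -18 - 9 g^{2} + 9 g$)
$X{\left(s,E \right)} = E + 9 s$
$L{\left(A \right)} = - 36 \sqrt{A}$ ($L{\left(A \right)} = \left(9 + 9 \left(-5\right)\right) \sqrt{A} = \left(9 - 45\right) \sqrt{A} = - 36 \sqrt{A}$)
$\frac{1}{I + L{\left(Y{\left(-7 \right)} \right)}} = \frac{1}{4695 - 36 \sqrt{-18 - 9 \left(-7\right)^{2} + 9 \left(-7\right)}} = \frac{1}{4695 - 36 \sqrt{-18 - 441 - 63}} = \frac{1}{4695 - 36 \sqrt{-522}} = \frac{1}{4695 - 36 \cdot 3 i \sqrt{58}} = \frac{1}{4695 - 108 i \sqrt{58}}$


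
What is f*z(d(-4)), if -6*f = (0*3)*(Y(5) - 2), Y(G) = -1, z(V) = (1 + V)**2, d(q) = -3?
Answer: 0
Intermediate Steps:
f = 0 (f = -0*3*(-1 - 2)/6 = -0*(-3) = -1/6*0 = 0)
f*z(d(-4)) = 0*(1 - 3)**2 = 0*(-2)**2 = 0*4 = 0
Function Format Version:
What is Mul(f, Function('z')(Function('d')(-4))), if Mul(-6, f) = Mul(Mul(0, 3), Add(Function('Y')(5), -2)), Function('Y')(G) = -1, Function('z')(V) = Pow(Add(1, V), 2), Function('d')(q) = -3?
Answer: 0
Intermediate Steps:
f = 0 (f = Mul(Rational(-1, 6), Mul(Mul(0, 3), Add(-1, -2))) = Mul(Rational(-1, 6), Mul(0, -3)) = Mul(Rational(-1, 6), 0) = 0)
Mul(f, Function('z')(Function('d')(-4))) = Mul(0, Pow(Add(1, -3), 2)) = Mul(0, Pow(-2, 2)) = Mul(0, 4) = 0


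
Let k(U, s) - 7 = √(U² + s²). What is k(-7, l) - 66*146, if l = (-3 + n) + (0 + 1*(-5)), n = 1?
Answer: -9629 + 7*√2 ≈ -9619.1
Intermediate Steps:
l = -7 (l = (-3 + 1) + (0 + 1*(-5)) = -2 + (0 - 5) = -2 - 5 = -7)
k(U, s) = 7 + √(U² + s²)
k(-7, l) - 66*146 = (7 + √((-7)² + (-7)²)) - 66*146 = (7 + √(49 + 49)) - 9636 = (7 + √98) - 9636 = (7 + 7*√2) - 9636 = -9629 + 7*√2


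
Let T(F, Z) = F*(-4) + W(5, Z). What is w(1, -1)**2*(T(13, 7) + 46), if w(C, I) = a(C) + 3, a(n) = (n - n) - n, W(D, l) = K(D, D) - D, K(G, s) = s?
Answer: -24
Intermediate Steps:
W(D, l) = 0 (W(D, l) = D - D = 0)
T(F, Z) = -4*F (T(F, Z) = F*(-4) + 0 = -4*F + 0 = -4*F)
a(n) = -n (a(n) = 0 - n = -n)
w(C, I) = 3 - C (w(C, I) = -C + 3 = 3 - C)
w(1, -1)**2*(T(13, 7) + 46) = (3 - 1*1)**2*(-4*13 + 46) = (3 - 1)**2*(-52 + 46) = 2**2*(-6) = 4*(-6) = -24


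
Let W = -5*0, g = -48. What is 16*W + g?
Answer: -48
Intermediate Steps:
W = 0
16*W + g = 16*0 - 48 = 0 - 48 = -48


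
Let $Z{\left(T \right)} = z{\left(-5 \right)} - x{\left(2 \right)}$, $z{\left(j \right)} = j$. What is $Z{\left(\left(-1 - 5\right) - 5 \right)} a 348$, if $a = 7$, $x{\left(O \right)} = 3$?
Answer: $-19488$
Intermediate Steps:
$Z{\left(T \right)} = -8$ ($Z{\left(T \right)} = -5 - 3 = -8$)
$Z{\left(\left(-1 - 5\right) - 5 \right)} a 348 = - 8 \cdot 7 \cdot 348 = \left(-8\right) 2436 = -19488$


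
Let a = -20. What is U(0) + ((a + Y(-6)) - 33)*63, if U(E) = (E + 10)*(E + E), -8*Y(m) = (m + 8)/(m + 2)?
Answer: -53361/16 ≈ -3335.1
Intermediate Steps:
Y(m) = -(8 + m)/(8*(2 + m)) (Y(m) = -(m + 8)/(8*(m + 2)) = -(8 + m)/(8*(2 + m)))
U(E) = 2*E*(10 + E) (U(E) = (10 + E)*(2*E) = 2*E*(10 + E))
U(0) + ((a + Y(-6)) - 33)*63 = 2*0*(10 + 0) + ((-20 + (-8 - 1*(-6))/(8*(2 - 6))) - 33)*63 = 2*0*10 + ((-20 + (1/8)*(-8 + 6)/(-4)) - 33)*63 = 0 + ((-20 + (1/8)*(-1/4)*(-2)) - 33)*63 = 0 + ((-20 + 1/16) - 33)*63 = 0 + (-319/16 - 33)*63 = 0 - 847/16*63 = 0 - 53361/16 = -53361/16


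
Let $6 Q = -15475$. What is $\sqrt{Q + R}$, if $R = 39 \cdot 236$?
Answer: $\frac{\sqrt{238494}}{6} \approx 81.393$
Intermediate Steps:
$R = 9204$
$Q = - \frac{15475}{6}$ ($Q = \frac{1}{6} \left(-15475\right) = - \frac{15475}{6} \approx -2579.2$)
$\sqrt{Q + R} = \sqrt{- \frac{15475}{6} + 9204} = \sqrt{\frac{39749}{6}} = \frac{\sqrt{238494}}{6}$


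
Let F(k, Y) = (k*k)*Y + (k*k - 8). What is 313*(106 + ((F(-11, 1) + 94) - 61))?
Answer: 116749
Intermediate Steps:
F(k, Y) = -8 + k² + Y*k² (F(k, Y) = k²*Y + (k² - 8) = Y*k² + (-8 + k²) = -8 + k² + Y*k²)
313*(106 + ((F(-11, 1) + 94) - 61)) = 313*(106 + (((-8 + (-11)² + 1*(-11)²) + 94) - 61)) = 313*(106 + (((-8 + 121 + 1*121) + 94) - 61)) = 313*(106 + (((-8 + 121 + 121) + 94) - 61)) = 313*(106 + ((234 + 94) - 61)) = 313*(106 + (328 - 61)) = 313*(106 + 267) = 313*373 = 116749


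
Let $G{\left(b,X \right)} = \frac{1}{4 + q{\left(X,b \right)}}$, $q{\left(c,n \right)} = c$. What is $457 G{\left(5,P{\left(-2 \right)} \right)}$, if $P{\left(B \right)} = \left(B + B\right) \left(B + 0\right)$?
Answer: $\frac{457}{12} \approx 38.083$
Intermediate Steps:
$P{\left(B \right)} = 2 B^{2}$ ($P{\left(B \right)} = 2 B B = 2 B^{2}$)
$G{\left(b,X \right)} = \frac{1}{4 + X}$
$457 G{\left(5,P{\left(-2 \right)} \right)} = \frac{457}{4 + 2 \left(-2\right)^{2}} = \frac{457}{4 + 2 \cdot 4} = \frac{457}{4 + 8} = \frac{457}{12}$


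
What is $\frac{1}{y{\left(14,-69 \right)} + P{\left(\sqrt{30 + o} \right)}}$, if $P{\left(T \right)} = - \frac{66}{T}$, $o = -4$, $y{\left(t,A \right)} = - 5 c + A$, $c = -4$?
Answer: $- \frac{637}{29035} + \frac{33 \sqrt{26}}{29035} \approx -0.016144$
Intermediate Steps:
$y{\left(t,A \right)} = 20 + A$ ($y{\left(t,A \right)} = \left(-5\right) \left(-4\right) + A = 20 + A$)
$\frac{1}{y{\left(14,-69 \right)} + P{\left(\sqrt{30 + o} \right)}} = \frac{1}{\left(20 - 69\right) - \frac{66}{\sqrt{30 - 4}}} = \frac{1}{-49 - \frac{66}{\sqrt{26}}} = \frac{1}{-49 - 66 \frac{\sqrt{26}}{26}} = \frac{1}{-49 - \frac{33 \sqrt{26}}{13}}$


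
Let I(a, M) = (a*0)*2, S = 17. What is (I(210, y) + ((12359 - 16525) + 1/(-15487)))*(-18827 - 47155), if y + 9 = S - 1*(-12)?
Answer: 4257082298826/15487 ≈ 2.7488e+8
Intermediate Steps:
y = 20 (y = -9 + (17 - 1*(-12)) = -9 + (17 + 12) = -9 + 29 = 20)
I(a, M) = 0 (I(a, M) = 0*2 = 0)
(I(210, y) + ((12359 - 16525) + 1/(-15487)))*(-18827 - 47155) = (0 + ((12359 - 16525) + 1/(-15487)))*(-18827 - 47155) = (0 + (-4166 - 1/15487))*(-65982) = (0 - 64518843/15487)*(-65982) = -64518843/15487*(-65982) = 4257082298826/15487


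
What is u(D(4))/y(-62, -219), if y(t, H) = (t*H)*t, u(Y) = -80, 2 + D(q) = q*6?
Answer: 20/210459 ≈ 9.5030e-5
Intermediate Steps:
D(q) = -2 + 6*q (D(q) = -2 + q*6 = -2 + 6*q)
y(t, H) = H*t² (y(t, H) = (H*t)*t = H*t²)
u(D(4))/y(-62, -219) = -80/((-219*(-62)²)) = -80/((-219*3844)) = -80/(-841836) = -80*(-1/841836) = 20/210459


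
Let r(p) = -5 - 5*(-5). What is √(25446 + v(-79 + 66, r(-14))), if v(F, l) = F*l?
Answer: 7*√514 ≈ 158.70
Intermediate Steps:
r(p) = 20 (r(p) = -5 + 25 = 20)
√(25446 + v(-79 + 66, r(-14))) = √(25446 + (-79 + 66)*20) = √(25446 - 13*20) = √(25446 - 260) = √25186 = 7*√514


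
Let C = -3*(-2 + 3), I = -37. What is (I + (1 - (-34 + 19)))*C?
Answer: 63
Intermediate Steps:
C = -3 (C = -3*1 = -3)
(I + (1 - (-34 + 19)))*C = (-37 + (1 - (-34 + 19)))*(-3) = (-37 + (1 - 1*(-15)))*(-3) = (-37 + (1 + 15))*(-3) = (-37 + 16)*(-3) = -21*(-3) = 63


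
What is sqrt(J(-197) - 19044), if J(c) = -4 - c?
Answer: I*sqrt(18851) ≈ 137.3*I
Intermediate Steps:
sqrt(J(-197) - 19044) = sqrt((-4 - 1*(-197)) - 19044) = sqrt((-4 + 197) - 19044) = sqrt(193 - 19044) = sqrt(-18851) = I*sqrt(18851)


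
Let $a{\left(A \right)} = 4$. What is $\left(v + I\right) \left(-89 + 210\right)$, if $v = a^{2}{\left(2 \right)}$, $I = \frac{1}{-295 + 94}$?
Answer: $\frac{389015}{201} \approx 1935.4$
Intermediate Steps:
$I = - \frac{1}{201}$ ($I = \frac{1}{-201} = - \frac{1}{201} \approx -0.0049751$)
$v = 16$ ($v = 4^{2} = 16$)
$\left(v + I\right) \left(-89 + 210\right) = \left(16 - \frac{1}{201}\right) \left(-89 + 210\right) = \frac{3215}{201} \cdot 121 = \frac{389015}{201}$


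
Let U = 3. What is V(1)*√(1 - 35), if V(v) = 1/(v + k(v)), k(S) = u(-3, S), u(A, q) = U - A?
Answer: I*√34/7 ≈ 0.83299*I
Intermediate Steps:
u(A, q) = 3 - A
k(S) = 6 (k(S) = 3 - 1*(-3) = 3 + 3 = 6)
V(v) = 1/(6 + v) (V(v) = 1/(v + 6) = 1/(6 + v))
V(1)*√(1 - 35) = √(1 - 35)/(6 + 1) = √(-34)/7 = (I*√34)/7 = I*√34/7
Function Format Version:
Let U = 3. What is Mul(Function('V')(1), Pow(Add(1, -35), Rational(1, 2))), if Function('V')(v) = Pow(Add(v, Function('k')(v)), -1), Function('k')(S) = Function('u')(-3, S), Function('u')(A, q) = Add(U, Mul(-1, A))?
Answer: Mul(Rational(1, 7), I, Pow(34, Rational(1, 2))) ≈ Mul(0.83299, I)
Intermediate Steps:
Function('u')(A, q) = Add(3, Mul(-1, A))
Function('k')(S) = 6 (Function('k')(S) = Add(3, Mul(-1, -3)) = Add(3, 3) = 6)
Function('V')(v) = Pow(Add(6, v), -1) (Function('V')(v) = Pow(Add(v, 6), -1) = Pow(Add(6, v), -1))
Mul(Function('V')(1), Pow(Add(1, -35), Rational(1, 2))) = Mul(Pow(Add(6, 1), -1), Pow(Add(1, -35), Rational(1, 2))) = Mul(Pow(7, -1), Pow(-34, Rational(1, 2))) = Mul(Rational(1, 7), Mul(I, Pow(34, Rational(1, 2)))) = Mul(Rational(1, 7), I, Pow(34, Rational(1, 2)))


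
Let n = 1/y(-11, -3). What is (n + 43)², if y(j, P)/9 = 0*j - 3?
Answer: 1345600/729 ≈ 1845.8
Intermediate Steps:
y(j, P) = -27 (y(j, P) = 9*(0*j - 3) = 9*(0 - 3) = 9*(-3) = -27)
n = -1/27 (n = 1/(-27) = -1/27 ≈ -0.037037)
(n + 43)² = (-1/27 + 43)² = (1160/27)² = 1345600/729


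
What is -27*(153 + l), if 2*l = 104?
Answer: -5535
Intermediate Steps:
l = 52 (l = (½)*104 = 52)
-27*(153 + l) = -27*(153 + 52) = -27*205 = -5535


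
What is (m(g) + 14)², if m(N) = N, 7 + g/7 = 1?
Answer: 784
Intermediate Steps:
g = -42 (g = -49 + 7*1 = -49 + 7 = -42)
(m(g) + 14)² = (-42 + 14)² = (-28)² = 784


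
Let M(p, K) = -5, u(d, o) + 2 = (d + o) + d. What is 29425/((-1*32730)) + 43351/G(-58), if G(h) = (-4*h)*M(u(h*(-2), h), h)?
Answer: -145301123/3796680 ≈ -38.271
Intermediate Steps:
u(d, o) = -2 + o + 2*d (u(d, o) = -2 + ((d + o) + d) = -2 + (o + 2*d) = -2 + o + 2*d)
G(h) = 20*h (G(h) = -4*h*(-5) = 20*h)
29425/((-1*32730)) + 43351/G(-58) = 29425/((-1*32730)) + 43351/((20*(-58))) = 29425/(-32730) + 43351/(-1160) = 29425*(-1/32730) + 43351*(-1/1160) = -5885/6546 - 43351/1160 = -145301123/3796680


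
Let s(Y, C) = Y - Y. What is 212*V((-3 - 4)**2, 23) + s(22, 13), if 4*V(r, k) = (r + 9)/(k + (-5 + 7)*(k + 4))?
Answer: 3074/77 ≈ 39.922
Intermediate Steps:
V(r, k) = (9 + r)/(4*(8 + 3*k)) (V(r, k) = ((r + 9)/(k + (-5 + 7)*(k + 4)))/4 = ((9 + r)/(k + 2*(4 + k)))/4 = ((9 + r)/(k + (8 + 2*k)))/4 = ((9 + r)/(8 + 3*k))/4 = (9 + r)/(4*(8 + 3*k)))
s(Y, C) = 0
212*V((-3 - 4)**2, 23) + s(22, 13) = 212*((9 + (-3 - 4)**2)/(4*(8 + 3*23))) + 0 = 212*((9 + (-7)**2)/(4*(8 + 69))) + 0 = 212*((1/4)*(9 + 49)/77) + 0 = 212*((1/4)*(1/77)*58) + 0 = 212*(29/154) + 0 = 3074/77 + 0 = 3074/77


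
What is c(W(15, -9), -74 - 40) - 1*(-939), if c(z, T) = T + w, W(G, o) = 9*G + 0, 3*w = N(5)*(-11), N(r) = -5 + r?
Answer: 825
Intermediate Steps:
w = 0 (w = ((-5 + 5)*(-11))/3 = (0*(-11))/3 = (⅓)*0 = 0)
W(G, o) = 9*G
c(z, T) = T (c(z, T) = T + 0 = T)
c(W(15, -9), -74 - 40) - 1*(-939) = (-74 - 40) - 1*(-939) = -114 + 939 = 825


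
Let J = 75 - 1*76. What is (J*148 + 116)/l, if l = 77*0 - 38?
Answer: 16/19 ≈ 0.84210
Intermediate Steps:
J = -1 (J = 75 - 76 = -1)
l = -38 (l = 0 - 38 = -38)
(J*148 + 116)/l = (-1*148 + 116)/(-38) = (-148 + 116)*(-1/38) = -32*(-1/38) = 16/19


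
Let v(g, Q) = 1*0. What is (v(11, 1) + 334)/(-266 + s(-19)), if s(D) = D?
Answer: -334/285 ≈ -1.1719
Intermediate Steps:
v(g, Q) = 0
(v(11, 1) + 334)/(-266 + s(-19)) = (0 + 334)/(-266 - 19) = 334/(-285) = 334*(-1/285) = -334/285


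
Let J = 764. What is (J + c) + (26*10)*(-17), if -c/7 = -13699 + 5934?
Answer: 50699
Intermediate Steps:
c = 54355 (c = -7*(-13699 + 5934) = -7*(-7765) = 54355)
(J + c) + (26*10)*(-17) = (764 + 54355) + (26*10)*(-17) = 55119 + 260*(-17) = 55119 - 4420 = 50699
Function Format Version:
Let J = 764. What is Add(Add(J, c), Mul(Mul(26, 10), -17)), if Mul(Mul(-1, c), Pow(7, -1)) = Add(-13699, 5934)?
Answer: 50699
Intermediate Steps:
c = 54355 (c = Mul(-7, Add(-13699, 5934)) = Mul(-7, -7765) = 54355)
Add(Add(J, c), Mul(Mul(26, 10), -17)) = Add(Add(764, 54355), Mul(Mul(26, 10), -17)) = Add(55119, Mul(260, -17)) = Add(55119, -4420) = 50699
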